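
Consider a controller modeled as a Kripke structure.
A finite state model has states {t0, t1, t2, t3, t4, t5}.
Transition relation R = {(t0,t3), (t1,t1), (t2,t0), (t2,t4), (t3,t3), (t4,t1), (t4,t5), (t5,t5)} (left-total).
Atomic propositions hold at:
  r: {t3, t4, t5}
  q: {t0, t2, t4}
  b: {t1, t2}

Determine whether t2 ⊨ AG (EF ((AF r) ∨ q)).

No

AF r: least fixpoint, start Z0 = {t3, t4, t5}, add states with every successor in Z. Z1 = {t0, t3, t4, t5}; Z2 = {t0, t2, t3, t4, t5}; fixed.
Sat(AF r) = {t0, t2, t3, t4, t5}
Sat((AF r) ∨ q) = {t0, t2, t3, t4, t5}
EF ((AF r) ∨ q): least fixpoint, start Z0 = {t0, t2, t3, t4, t5}, add states with some successor in Z. Already a fixed point.
Sat(EF ((AF r) ∨ q)) = {t0, t2, t3, t4, t5}
AG (EF ((AF r) ∨ q)): greatest fixpoint, start Z0 = {t0, t2, t3, t4, t5}, keep only states in Sat with every successor in Z. Z1 = {t0, t2, t3, t5}; Z2 = {t0, t3, t5}; fixed.
Sat(AG (EF ((AF r) ∨ q))) = {t0, t3, t5}
t2 ∉ Sat(AG (EF ((AF r) ∨ q))) = {t0, t3, t5}, so the formula does not hold at t2.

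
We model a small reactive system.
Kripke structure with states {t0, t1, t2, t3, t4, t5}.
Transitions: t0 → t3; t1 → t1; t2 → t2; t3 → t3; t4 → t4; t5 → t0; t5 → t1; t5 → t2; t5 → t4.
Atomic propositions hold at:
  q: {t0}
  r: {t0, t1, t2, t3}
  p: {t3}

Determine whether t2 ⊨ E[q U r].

Yes

E[q U r]: least fixpoint, start Z0 = Sat(r) = {t0, t1, t2, t3}, add states in Sat(q) with some successor in Z. Already a fixed point.
Sat(E[q U r]) = {t0, t1, t2, t3}
t2 ∈ Sat(E[q U r]) = {t0, t1, t2, t3}, so the formula holds at t2.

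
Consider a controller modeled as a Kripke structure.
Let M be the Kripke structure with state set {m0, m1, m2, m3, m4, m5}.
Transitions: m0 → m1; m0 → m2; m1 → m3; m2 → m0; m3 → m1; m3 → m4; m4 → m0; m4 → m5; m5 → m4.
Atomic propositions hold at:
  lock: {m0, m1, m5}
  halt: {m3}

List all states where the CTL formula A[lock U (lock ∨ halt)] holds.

Sat(lock ∨ halt) = {m0, m1, m3, m5}
A[lock U (lock ∨ halt)]: least fixpoint, start Z0 = Sat((lock ∨ halt)) = {m0, m1, m3, m5}, add states in Sat(lock) with every successor in Z. Already a fixed point.
Sat(A[lock U (lock ∨ halt)]) = {m0, m1, m3, m5}

{m0, m1, m3, m5}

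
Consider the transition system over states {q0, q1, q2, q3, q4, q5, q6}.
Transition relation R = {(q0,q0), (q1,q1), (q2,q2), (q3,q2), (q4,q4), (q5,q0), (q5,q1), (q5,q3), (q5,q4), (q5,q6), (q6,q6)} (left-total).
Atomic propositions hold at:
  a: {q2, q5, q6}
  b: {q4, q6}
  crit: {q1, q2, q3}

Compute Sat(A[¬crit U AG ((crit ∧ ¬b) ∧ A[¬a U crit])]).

{q1, q2, q3}

Sat(¬crit) = {q0, q4, q5, q6}
Sat(¬b) = {q0, q1, q2, q3, q5}
Sat(crit ∧ ¬b) = {q1, q2, q3}
Sat(¬a) = {q0, q1, q3, q4}
A[¬a U crit]: least fixpoint, start Z0 = Sat(crit) = {q1, q2, q3}, add states in Sat(¬a) with every successor in Z. Already a fixed point.
Sat(A[¬a U crit]) = {q1, q2, q3}
Sat((crit ∧ ¬b) ∧ A[¬a U crit]) = {q1, q2, q3}
AG ((crit ∧ ¬b) ∧ A[¬a U crit]): greatest fixpoint, start Z0 = {q1, q2, q3}, keep only states in Sat with every successor in Z. Already a fixed point.
Sat(AG ((crit ∧ ¬b) ∧ A[¬a U crit])) = {q1, q2, q3}
A[¬crit U AG ((crit ∧ ¬b) ∧ A[¬a U crit])]: least fixpoint, start Z0 = Sat(AG ((crit ∧ ¬b) ∧ A[¬a U crit])) = {q1, q2, q3}, add states in Sat(¬crit) with every successor in Z. Already a fixed point.
Sat(A[¬crit U AG ((crit ∧ ¬b) ∧ A[¬a U crit])]) = {q1, q2, q3}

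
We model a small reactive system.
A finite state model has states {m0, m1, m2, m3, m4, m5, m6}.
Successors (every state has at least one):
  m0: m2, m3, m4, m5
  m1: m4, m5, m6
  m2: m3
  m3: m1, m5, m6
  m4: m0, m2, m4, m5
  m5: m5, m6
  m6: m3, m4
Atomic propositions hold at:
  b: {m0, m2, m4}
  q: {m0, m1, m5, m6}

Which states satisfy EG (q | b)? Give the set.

Sat(q | b) = {m0, m1, m2, m4, m5, m6}
EG (q | b): greatest fixpoint, start Z0 = {m0, m1, m2, m4, m5, m6}, keep only states in Sat with some successor in Z. Z1 = {m0, m1, m4, m5, m6}; fixed.
Sat(EG (q | b)) = {m0, m1, m4, m5, m6}

{m0, m1, m4, m5, m6}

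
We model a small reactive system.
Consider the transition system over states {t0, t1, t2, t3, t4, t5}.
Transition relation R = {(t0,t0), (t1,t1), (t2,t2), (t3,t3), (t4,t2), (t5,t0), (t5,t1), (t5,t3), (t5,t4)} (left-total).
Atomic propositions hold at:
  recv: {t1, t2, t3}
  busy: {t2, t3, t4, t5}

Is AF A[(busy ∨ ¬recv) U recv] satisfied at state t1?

Sat(¬recv) = {t0, t4, t5}
Sat(busy ∨ ¬recv) = {t0, t2, t3, t4, t5}
A[(busy ∨ ¬recv) U recv]: least fixpoint, start Z0 = Sat(recv) = {t1, t2, t3}, add states in Sat(busy ∨ ¬recv) with every successor in Z. Z1 = {t1, t2, t3, t4}; fixed.
Sat(A[(busy ∨ ¬recv) U recv]) = {t1, t2, t3, t4}
AF A[(busy ∨ ¬recv) U recv]: least fixpoint, start Z0 = {t1, t2, t3, t4}, add states with every successor in Z. Already a fixed point.
Sat(AF A[(busy ∨ ¬recv) U recv]) = {t1, t2, t3, t4}
t1 ∈ Sat(AF A[(busy ∨ ¬recv) U recv]) = {t1, t2, t3, t4}, so the formula holds at t1.

Yes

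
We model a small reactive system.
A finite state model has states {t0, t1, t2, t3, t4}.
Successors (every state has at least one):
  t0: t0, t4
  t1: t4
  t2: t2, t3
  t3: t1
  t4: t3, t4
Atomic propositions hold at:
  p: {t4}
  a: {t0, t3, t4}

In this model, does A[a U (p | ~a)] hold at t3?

Sat(~a) = {t1, t2}
Sat(p | ~a) = {t1, t2, t4}
A[a U (p | ~a)]: least fixpoint, start Z0 = Sat((p | ~a)) = {t1, t2, t4}, add states in Sat(a) with every successor in Z. Z1 = {t1, t2, t3, t4}; fixed.
Sat(A[a U (p | ~a)]) = {t1, t2, t3, t4}
t3 ∈ Sat(A[a U (p | ~a)]) = {t1, t2, t3, t4}, so the formula holds at t3.

Yes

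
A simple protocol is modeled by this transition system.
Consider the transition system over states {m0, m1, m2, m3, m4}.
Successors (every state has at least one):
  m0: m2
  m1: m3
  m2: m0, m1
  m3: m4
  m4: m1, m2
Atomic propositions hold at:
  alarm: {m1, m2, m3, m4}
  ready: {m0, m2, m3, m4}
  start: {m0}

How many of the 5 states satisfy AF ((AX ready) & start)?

Sat(AX ready) = {s : every successor in {m0, m2, m3, m4}} = {m0, m1, m3}
Sat((AX ready) & start) = {m0}
AF ((AX ready) & start): least fixpoint, start Z0 = {m0}, add states with every successor in Z. Already a fixed point.
Sat(AF ((AX ready) & start)) = {m0}
|Sat(AF ((AX ready) & start))| = |{m0}| = 1.

1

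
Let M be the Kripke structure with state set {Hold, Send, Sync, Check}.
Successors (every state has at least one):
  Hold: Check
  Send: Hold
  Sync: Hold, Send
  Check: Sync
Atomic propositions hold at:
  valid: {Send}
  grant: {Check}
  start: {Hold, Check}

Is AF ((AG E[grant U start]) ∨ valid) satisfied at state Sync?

E[grant U start]: least fixpoint, start Z0 = Sat(start) = {Hold, Check}, add states in Sat(grant) with some successor in Z. Already a fixed point.
Sat(E[grant U start]) = {Hold, Check}
AG E[grant U start]: greatest fixpoint, start Z0 = {Hold, Check}, keep only states in Sat with every successor in Z. Z1 = {Hold}; Z2 = ∅; fixed.
Sat(AG E[grant U start]) = ∅
Sat((AG E[grant U start]) ∨ valid) = {Send}
AF ((AG E[grant U start]) ∨ valid): least fixpoint, start Z0 = {Send}, add states with every successor in Z. Already a fixed point.
Sat(AF ((AG E[grant U start]) ∨ valid)) = {Send}
Sync ∉ Sat(AF ((AG E[grant U start]) ∨ valid)) = {Send}, so the formula does not hold at Sync.

No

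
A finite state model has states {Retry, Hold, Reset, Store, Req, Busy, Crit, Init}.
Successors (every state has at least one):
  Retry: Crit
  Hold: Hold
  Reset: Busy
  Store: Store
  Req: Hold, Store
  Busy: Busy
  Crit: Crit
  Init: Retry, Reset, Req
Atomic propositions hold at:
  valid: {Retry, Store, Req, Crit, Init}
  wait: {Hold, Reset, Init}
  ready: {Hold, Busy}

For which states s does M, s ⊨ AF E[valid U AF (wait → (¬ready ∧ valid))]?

{Retry, Reset, Store, Req, Busy, Crit, Init}

Sat(¬ready) = {Retry, Reset, Store, Req, Crit, Init}
Sat(¬ready ∧ valid) = {Retry, Store, Req, Crit, Init}
Sat(wait → (¬ready ∧ valid)) = {Retry, Store, Req, Busy, Crit, Init}
AF (wait → (¬ready ∧ valid)): least fixpoint, start Z0 = {Retry, Store, Req, Busy, Crit, Init}, add states with every successor in Z. Z1 = {Retry, Reset, Store, Req, Busy, Crit, Init}; fixed.
Sat(AF (wait → (¬ready ∧ valid))) = {Retry, Reset, Store, Req, Busy, Crit, Init}
E[valid U AF (wait → (¬ready ∧ valid))]: least fixpoint, start Z0 = Sat(AF (wait → (¬ready ∧ valid))) = {Retry, Reset, Store, Req, Busy, Crit, Init}, add states in Sat(valid) with some successor in Z. Already a fixed point.
Sat(E[valid U AF (wait → (¬ready ∧ valid))]) = {Retry, Reset, Store, Req, Busy, Crit, Init}
AF E[valid U AF (wait → (¬ready ∧ valid))]: least fixpoint, start Z0 = {Retry, Reset, Store, Req, Busy, Crit, Init}, add states with every successor in Z. Already a fixed point.
Sat(AF E[valid U AF (wait → (¬ready ∧ valid))]) = {Retry, Reset, Store, Req, Busy, Crit, Init}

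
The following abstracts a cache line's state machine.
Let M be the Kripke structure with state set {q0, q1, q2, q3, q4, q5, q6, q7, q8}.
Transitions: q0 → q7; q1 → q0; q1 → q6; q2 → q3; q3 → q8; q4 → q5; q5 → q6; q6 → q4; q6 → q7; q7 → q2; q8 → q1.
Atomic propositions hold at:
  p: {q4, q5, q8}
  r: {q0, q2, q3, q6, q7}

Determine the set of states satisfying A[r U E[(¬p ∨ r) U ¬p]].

Sat(¬p) = {q0, q1, q2, q3, q6, q7}
Sat(¬p ∨ r) = {q0, q1, q2, q3, q6, q7}
E[(¬p ∨ r) U ¬p]: least fixpoint, start Z0 = Sat(¬p) = {q0, q1, q2, q3, q6, q7}, add states in Sat(¬p ∨ r) with some successor in Z. Already a fixed point.
Sat(E[(¬p ∨ r) U ¬p]) = {q0, q1, q2, q3, q6, q7}
A[r U E[(¬p ∨ r) U ¬p]]: least fixpoint, start Z0 = Sat(E[(¬p ∨ r) U ¬p]) = {q0, q1, q2, q3, q6, q7}, add states in Sat(r) with every successor in Z. Already a fixed point.
Sat(A[r U E[(¬p ∨ r) U ¬p]]) = {q0, q1, q2, q3, q6, q7}

{q0, q1, q2, q3, q6, q7}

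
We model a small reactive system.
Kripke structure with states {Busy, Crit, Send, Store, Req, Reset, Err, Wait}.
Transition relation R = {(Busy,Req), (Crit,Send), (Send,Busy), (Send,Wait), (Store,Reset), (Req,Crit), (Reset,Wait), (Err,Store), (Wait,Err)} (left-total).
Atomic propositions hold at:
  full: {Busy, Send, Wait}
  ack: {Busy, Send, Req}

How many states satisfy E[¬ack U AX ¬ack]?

5

Sat(¬ack) = {Crit, Store, Reset, Err, Wait}
Sat(AX ¬ack) = {s : every successor in {Crit, Store, Reset, Err, Wait}} = {Store, Req, Reset, Err, Wait}
E[¬ack U AX ¬ack]: least fixpoint, start Z0 = Sat(AX ¬ack) = {Store, Req, Reset, Err, Wait}, add states in Sat(¬ack) with some successor in Z. Already a fixed point.
Sat(E[¬ack U AX ¬ack]) = {Store, Req, Reset, Err, Wait}
|Sat(E[¬ack U AX ¬ack])| = |{Store, Req, Reset, Err, Wait}| = 5.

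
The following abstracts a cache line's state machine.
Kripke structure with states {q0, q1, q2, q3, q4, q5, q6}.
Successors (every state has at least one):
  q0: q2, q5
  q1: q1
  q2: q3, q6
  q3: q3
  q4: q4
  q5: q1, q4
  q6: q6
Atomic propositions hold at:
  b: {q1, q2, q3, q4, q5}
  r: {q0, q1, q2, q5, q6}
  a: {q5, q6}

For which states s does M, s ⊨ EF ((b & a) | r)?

Sat(b & a) = {q5}
Sat((b & a) | r) = {q0, q1, q2, q5, q6}
EF ((b & a) | r): least fixpoint, start Z0 = {q0, q1, q2, q5, q6}, add states with some successor in Z. Already a fixed point.
Sat(EF ((b & a) | r)) = {q0, q1, q2, q5, q6}

{q0, q1, q2, q5, q6}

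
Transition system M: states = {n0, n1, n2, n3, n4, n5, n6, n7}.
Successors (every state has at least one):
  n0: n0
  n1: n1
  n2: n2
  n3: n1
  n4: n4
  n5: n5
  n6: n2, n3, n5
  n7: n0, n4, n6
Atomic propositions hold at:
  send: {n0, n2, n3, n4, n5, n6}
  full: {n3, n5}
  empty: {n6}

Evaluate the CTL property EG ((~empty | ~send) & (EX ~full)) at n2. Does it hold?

Yes

Sat(~empty) = {n0, n1, n2, n3, n4, n5, n7}
Sat(~send) = {n1, n7}
Sat(~empty | ~send) = {n0, n1, n2, n3, n4, n5, n7}
Sat(~full) = {n0, n1, n2, n4, n6, n7}
Sat(EX ~full) = {s : some successor in {n0, n1, n2, n4, n6, n7}} = {n0, n1, n2, n3, n4, n6, n7}
Sat((~empty | ~send) & (EX ~full)) = {n0, n1, n2, n3, n4, n7}
EG ((~empty | ~send) & (EX ~full)): greatest fixpoint, start Z0 = {n0, n1, n2, n3, n4, n7}, keep only states in Sat with some successor in Z. Already a fixed point.
Sat(EG ((~empty | ~send) & (EX ~full))) = {n0, n1, n2, n3, n4, n7}
n2 ∈ Sat(EG ((~empty | ~send) & (EX ~full))) = {n0, n1, n2, n3, n4, n7}, so the formula holds at n2.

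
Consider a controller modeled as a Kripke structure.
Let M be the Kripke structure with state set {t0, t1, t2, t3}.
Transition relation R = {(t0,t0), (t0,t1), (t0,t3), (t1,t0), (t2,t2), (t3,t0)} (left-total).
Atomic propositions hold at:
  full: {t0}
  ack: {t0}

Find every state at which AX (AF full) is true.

{t0, t1, t3}

AF full: least fixpoint, start Z0 = {t0}, add states with every successor in Z. Z1 = {t0, t1, t3}; fixed.
Sat(AF full) = {t0, t1, t3}
Sat(AX (AF full)) = {s : every successor in {t0, t1, t3}} = {t0, t1, t3}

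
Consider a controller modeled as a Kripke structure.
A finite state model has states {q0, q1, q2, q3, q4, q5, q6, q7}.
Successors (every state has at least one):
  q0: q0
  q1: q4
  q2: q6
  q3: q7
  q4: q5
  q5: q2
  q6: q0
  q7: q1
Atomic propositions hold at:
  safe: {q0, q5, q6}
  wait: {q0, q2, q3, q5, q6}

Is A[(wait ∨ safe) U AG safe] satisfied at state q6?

Sat(wait ∨ safe) = {q0, q2, q3, q5, q6}
AG safe: greatest fixpoint, start Z0 = {q0, q5, q6}, keep only states in Sat with every successor in Z. Z1 = {q0, q6}; fixed.
Sat(AG safe) = {q0, q6}
A[(wait ∨ safe) U AG safe]: least fixpoint, start Z0 = Sat(AG safe) = {q0, q6}, add states in Sat(wait ∨ safe) with every successor in Z. Z1 = {q0, q2, q6}; Z2 = {q0, q2, q5, q6}; fixed.
Sat(A[(wait ∨ safe) U AG safe]) = {q0, q2, q5, q6}
q6 ∈ Sat(A[(wait ∨ safe) U AG safe]) = {q0, q2, q5, q6}, so the formula holds at q6.

Yes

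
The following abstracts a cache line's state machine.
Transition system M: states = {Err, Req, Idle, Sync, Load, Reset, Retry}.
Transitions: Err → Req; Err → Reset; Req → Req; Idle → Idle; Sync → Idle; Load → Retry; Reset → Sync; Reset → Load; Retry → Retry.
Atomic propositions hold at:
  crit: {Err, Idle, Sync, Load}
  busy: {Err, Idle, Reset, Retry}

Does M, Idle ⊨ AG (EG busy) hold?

EG busy: greatest fixpoint, start Z0 = {Err, Idle, Reset, Retry}, keep only states in Sat with some successor in Z. Z1 = {Err, Idle, Retry}; Z2 = {Idle, Retry}; fixed.
Sat(EG busy) = {Idle, Retry}
AG (EG busy): greatest fixpoint, start Z0 = {Idle, Retry}, keep only states in Sat with every successor in Z. Already a fixed point.
Sat(AG (EG busy)) = {Idle, Retry}
Idle ∈ Sat(AG (EG busy)) = {Idle, Retry}, so the formula holds at Idle.

Yes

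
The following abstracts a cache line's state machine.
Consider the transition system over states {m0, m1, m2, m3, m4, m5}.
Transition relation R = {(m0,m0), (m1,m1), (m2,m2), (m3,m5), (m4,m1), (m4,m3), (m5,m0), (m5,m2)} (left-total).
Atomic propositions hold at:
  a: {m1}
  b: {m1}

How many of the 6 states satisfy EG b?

EG b: greatest fixpoint, start Z0 = {m1}, keep only states in Sat with some successor in Z. Already a fixed point.
Sat(EG b) = {m1}
|Sat(EG b)| = |{m1}| = 1.

1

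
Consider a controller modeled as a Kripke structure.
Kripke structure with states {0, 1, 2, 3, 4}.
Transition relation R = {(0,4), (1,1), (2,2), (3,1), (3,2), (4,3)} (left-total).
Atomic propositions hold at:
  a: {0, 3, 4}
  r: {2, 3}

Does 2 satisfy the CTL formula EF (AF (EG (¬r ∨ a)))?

Sat(¬r) = {0, 1, 4}
Sat(¬r ∨ a) = {0, 1, 3, 4}
EG (¬r ∨ a): greatest fixpoint, start Z0 = {0, 1, 3, 4}, keep only states in Sat with some successor in Z. Already a fixed point.
Sat(EG (¬r ∨ a)) = {0, 1, 3, 4}
AF (EG (¬r ∨ a)): least fixpoint, start Z0 = {0, 1, 3, 4}, add states with every successor in Z. Already a fixed point.
Sat(AF (EG (¬r ∨ a))) = {0, 1, 3, 4}
EF (AF (EG (¬r ∨ a))): least fixpoint, start Z0 = {0, 1, 3, 4}, add states with some successor in Z. Already a fixed point.
Sat(EF (AF (EG (¬r ∨ a)))) = {0, 1, 3, 4}
2 ∉ Sat(EF (AF (EG (¬r ∨ a)))) = {0, 1, 3, 4}, so the formula does not hold at 2.

No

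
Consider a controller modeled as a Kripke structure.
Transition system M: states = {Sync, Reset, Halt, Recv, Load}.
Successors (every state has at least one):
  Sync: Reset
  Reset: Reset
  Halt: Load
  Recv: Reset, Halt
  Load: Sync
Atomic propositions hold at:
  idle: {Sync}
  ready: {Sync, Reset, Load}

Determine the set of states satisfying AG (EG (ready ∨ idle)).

Sat(ready ∨ idle) = {Sync, Reset, Load}
EG (ready ∨ idle): greatest fixpoint, start Z0 = {Sync, Reset, Load}, keep only states in Sat with some successor in Z. Already a fixed point.
Sat(EG (ready ∨ idle)) = {Sync, Reset, Load}
AG (EG (ready ∨ idle)): greatest fixpoint, start Z0 = {Sync, Reset, Load}, keep only states in Sat with every successor in Z. Already a fixed point.
Sat(AG (EG (ready ∨ idle))) = {Sync, Reset, Load}

{Sync, Reset, Load}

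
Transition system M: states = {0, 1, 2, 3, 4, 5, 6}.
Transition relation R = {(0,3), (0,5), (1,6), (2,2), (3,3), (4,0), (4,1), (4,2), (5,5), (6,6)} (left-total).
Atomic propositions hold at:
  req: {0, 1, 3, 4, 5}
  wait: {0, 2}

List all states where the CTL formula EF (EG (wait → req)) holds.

Sat(wait → req) = {0, 1, 3, 4, 5, 6}
EG (wait → req): greatest fixpoint, start Z0 = {0, 1, 3, 4, 5, 6}, keep only states in Sat with some successor in Z. Already a fixed point.
Sat(EG (wait → req)) = {0, 1, 3, 4, 5, 6}
EF (EG (wait → req)): least fixpoint, start Z0 = {0, 1, 3, 4, 5, 6}, add states with some successor in Z. Already a fixed point.
Sat(EF (EG (wait → req))) = {0, 1, 3, 4, 5, 6}

{0, 1, 3, 4, 5, 6}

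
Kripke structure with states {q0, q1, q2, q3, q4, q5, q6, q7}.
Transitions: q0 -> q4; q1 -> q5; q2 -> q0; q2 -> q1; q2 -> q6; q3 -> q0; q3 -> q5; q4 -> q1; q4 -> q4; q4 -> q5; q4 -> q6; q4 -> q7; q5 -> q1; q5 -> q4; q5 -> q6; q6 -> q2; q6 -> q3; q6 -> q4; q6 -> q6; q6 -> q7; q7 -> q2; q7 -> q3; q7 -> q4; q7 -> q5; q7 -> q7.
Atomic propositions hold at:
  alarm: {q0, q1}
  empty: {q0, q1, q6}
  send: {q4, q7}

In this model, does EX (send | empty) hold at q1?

Sat(send | empty) = {q0, q1, q4, q6, q7}
Sat(EX (send | empty)) = {s : some successor in {q0, q1, q4, q6, q7}} = {q0, q2, q3, q4, q5, q6, q7}
q1 ∉ Sat(EX (send | empty)) = {q0, q2, q3, q4, q5, q6, q7}, so the formula does not hold at q1.

No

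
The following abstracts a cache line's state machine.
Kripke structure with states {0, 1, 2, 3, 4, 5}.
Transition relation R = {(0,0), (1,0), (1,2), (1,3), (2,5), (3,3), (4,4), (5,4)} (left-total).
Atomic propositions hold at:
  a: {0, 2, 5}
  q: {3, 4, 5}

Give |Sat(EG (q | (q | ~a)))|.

4

Sat(~a) = {1, 3, 4}
Sat(q | ~a) = {1, 3, 4, 5}
Sat(q | (q | ~a)) = {1, 3, 4, 5}
EG (q | (q | ~a)): greatest fixpoint, start Z0 = {1, 3, 4, 5}, keep only states in Sat with some successor in Z. Already a fixed point.
Sat(EG (q | (q | ~a))) = {1, 3, 4, 5}
|Sat(EG (q | (q | ~a)))| = |{1, 3, 4, 5}| = 4.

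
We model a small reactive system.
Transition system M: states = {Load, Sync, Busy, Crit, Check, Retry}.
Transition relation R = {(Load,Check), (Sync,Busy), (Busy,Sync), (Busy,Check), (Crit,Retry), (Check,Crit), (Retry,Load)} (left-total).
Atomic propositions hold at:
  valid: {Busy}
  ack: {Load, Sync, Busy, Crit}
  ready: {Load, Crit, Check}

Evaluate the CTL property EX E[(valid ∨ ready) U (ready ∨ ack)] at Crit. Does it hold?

Sat(valid ∨ ready) = {Load, Busy, Crit, Check}
Sat(ready ∨ ack) = {Load, Sync, Busy, Crit, Check}
E[(valid ∨ ready) U (ready ∨ ack)]: least fixpoint, start Z0 = Sat((ready ∨ ack)) = {Load, Sync, Busy, Crit, Check}, add states in Sat(valid ∨ ready) with some successor in Z. Already a fixed point.
Sat(E[(valid ∨ ready) U (ready ∨ ack)]) = {Load, Sync, Busy, Crit, Check}
Sat(EX E[(valid ∨ ready) U (ready ∨ ack)]) = {s : some successor in {Load, Sync, Busy, Crit, Check}} = {Load, Sync, Busy, Check, Retry}
Crit ∉ Sat(EX E[(valid ∨ ready) U (ready ∨ ack)]) = {Load, Sync, Busy, Check, Retry}, so the formula does not hold at Crit.

No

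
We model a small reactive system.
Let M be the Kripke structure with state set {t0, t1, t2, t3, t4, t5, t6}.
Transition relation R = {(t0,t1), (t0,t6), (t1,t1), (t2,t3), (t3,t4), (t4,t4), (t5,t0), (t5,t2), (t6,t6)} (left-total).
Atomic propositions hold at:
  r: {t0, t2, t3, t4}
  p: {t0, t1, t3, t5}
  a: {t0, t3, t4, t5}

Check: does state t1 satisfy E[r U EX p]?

Yes

Sat(EX p) = {s : some successor in {t0, t1, t3, t5}} = {t0, t1, t2, t5}
E[r U EX p]: least fixpoint, start Z0 = Sat(EX p) = {t0, t1, t2, t5}, add states in Sat(r) with some successor in Z. Already a fixed point.
Sat(E[r U EX p]) = {t0, t1, t2, t5}
t1 ∈ Sat(E[r U EX p]) = {t0, t1, t2, t5}, so the formula holds at t1.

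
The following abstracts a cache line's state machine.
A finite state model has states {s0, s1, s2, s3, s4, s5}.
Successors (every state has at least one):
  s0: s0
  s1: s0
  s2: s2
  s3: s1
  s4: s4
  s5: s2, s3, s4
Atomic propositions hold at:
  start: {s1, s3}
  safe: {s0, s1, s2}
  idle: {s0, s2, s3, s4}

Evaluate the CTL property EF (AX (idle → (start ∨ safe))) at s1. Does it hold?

Yes

Sat(start ∨ safe) = {s0, s1, s2, s3}
Sat(idle → (start ∨ safe)) = {s0, s1, s2, s3, s5}
Sat(AX (idle → (start ∨ safe))) = {s : every successor in {s0, s1, s2, s3, s5}} = {s0, s1, s2, s3}
EF (AX (idle → (start ∨ safe))): least fixpoint, start Z0 = {s0, s1, s2, s3}, add states with some successor in Z. Z1 = {s0, s1, s2, s3, s5}; fixed.
Sat(EF (AX (idle → (start ∨ safe)))) = {s0, s1, s2, s3, s5}
s1 ∈ Sat(EF (AX (idle → (start ∨ safe)))) = {s0, s1, s2, s3, s5}, so the formula holds at s1.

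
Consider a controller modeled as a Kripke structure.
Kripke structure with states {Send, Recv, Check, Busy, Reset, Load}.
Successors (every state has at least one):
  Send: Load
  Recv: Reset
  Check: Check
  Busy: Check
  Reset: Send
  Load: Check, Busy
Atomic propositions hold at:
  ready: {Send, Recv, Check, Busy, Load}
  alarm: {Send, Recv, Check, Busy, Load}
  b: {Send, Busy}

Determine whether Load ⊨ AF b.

No

AF b: least fixpoint, start Z0 = {Send, Busy}, add states with every successor in Z. Z1 = {Send, Busy, Reset}; Z2 = {Send, Recv, Busy, Reset}; fixed.
Sat(AF b) = {Send, Recv, Busy, Reset}
Load ∉ Sat(AF b) = {Send, Recv, Busy, Reset}, so the formula does not hold at Load.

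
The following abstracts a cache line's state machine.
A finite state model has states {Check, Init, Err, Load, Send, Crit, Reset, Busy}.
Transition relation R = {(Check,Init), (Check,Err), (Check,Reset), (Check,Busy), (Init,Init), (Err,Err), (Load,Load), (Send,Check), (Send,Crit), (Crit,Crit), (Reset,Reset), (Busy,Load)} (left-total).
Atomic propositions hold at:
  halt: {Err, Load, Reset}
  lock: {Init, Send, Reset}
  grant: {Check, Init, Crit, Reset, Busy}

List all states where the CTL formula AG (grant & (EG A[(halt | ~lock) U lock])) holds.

Sat(~lock) = {Check, Err, Load, Crit, Busy}
Sat(halt | ~lock) = {Check, Err, Load, Crit, Reset, Busy}
A[(halt | ~lock) U lock]: least fixpoint, start Z0 = Sat(lock) = {Init, Send, Reset}, add states in Sat(halt | ~lock) with every successor in Z. Already a fixed point.
Sat(A[(halt | ~lock) U lock]) = {Init, Send, Reset}
EG A[(halt | ~lock) U lock]: greatest fixpoint, start Z0 = {Init, Send, Reset}, keep only states in Sat with some successor in Z. Z1 = {Init, Reset}; fixed.
Sat(EG A[(halt | ~lock) U lock]) = {Init, Reset}
Sat(grant & (EG A[(halt | ~lock) U lock])) = {Init, Reset}
AG (grant & (EG A[(halt | ~lock) U lock])): greatest fixpoint, start Z0 = {Init, Reset}, keep only states in Sat with every successor in Z. Already a fixed point.
Sat(AG (grant & (EG A[(halt | ~lock) U lock]))) = {Init, Reset}

{Init, Reset}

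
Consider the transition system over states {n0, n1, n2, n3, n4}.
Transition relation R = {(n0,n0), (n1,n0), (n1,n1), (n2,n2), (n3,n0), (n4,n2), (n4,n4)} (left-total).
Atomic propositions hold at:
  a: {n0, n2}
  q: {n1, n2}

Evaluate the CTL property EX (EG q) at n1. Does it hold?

Yes

EG q: greatest fixpoint, start Z0 = {n1, n2}, keep only states in Sat with some successor in Z. Already a fixed point.
Sat(EG q) = {n1, n2}
Sat(EX (EG q)) = {s : some successor in {n1, n2}} = {n1, n2, n4}
n1 ∈ Sat(EX (EG q)) = {n1, n2, n4}, so the formula holds at n1.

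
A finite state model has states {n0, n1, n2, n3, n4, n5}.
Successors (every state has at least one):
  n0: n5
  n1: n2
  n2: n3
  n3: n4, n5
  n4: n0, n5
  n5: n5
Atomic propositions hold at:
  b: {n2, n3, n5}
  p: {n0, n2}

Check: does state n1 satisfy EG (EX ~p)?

No

Sat(~p) = {n1, n3, n4, n5}
Sat(EX ~p) = {s : some successor in {n1, n3, n4, n5}} = {n0, n2, n3, n4, n5}
EG (EX ~p): greatest fixpoint, start Z0 = {n0, n2, n3, n4, n5}, keep only states in Sat with some successor in Z. Already a fixed point.
Sat(EG (EX ~p)) = {n0, n2, n3, n4, n5}
n1 ∉ Sat(EG (EX ~p)) = {n0, n2, n3, n4, n5}, so the formula does not hold at n1.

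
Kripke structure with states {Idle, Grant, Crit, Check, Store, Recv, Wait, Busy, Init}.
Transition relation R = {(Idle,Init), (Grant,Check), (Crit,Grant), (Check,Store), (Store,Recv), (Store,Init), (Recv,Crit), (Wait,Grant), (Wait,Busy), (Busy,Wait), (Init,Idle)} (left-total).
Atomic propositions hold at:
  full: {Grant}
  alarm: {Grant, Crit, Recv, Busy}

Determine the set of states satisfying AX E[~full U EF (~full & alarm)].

{Grant, Crit, Check, Recv, Wait, Busy}

Sat(~full) = {Idle, Crit, Check, Store, Recv, Wait, Busy, Init}
Sat(~full & alarm) = {Crit, Recv, Busy}
EF (~full & alarm): least fixpoint, start Z0 = {Crit, Recv, Busy}, add states with some successor in Z. Z1 = {Crit, Store, Recv, Wait, Busy}; Z2 = {Crit, Check, Store, Recv, Wait, Busy}; Z3 = {Grant, Crit, Check, Store, Recv, Wait, Busy}; fixed.
Sat(EF (~full & alarm)) = {Grant, Crit, Check, Store, Recv, Wait, Busy}
E[~full U EF (~full & alarm)]: least fixpoint, start Z0 = Sat(EF (~full & alarm)) = {Grant, Crit, Check, Store, Recv, Wait, Busy}, add states in Sat(~full) with some successor in Z. Already a fixed point.
Sat(E[~full U EF (~full & alarm)]) = {Grant, Crit, Check, Store, Recv, Wait, Busy}
Sat(AX E[~full U EF (~full & alarm)]) = {s : every successor in {Grant, Crit, Check, Store, Recv, Wait, Busy}} = {Grant, Crit, Check, Recv, Wait, Busy}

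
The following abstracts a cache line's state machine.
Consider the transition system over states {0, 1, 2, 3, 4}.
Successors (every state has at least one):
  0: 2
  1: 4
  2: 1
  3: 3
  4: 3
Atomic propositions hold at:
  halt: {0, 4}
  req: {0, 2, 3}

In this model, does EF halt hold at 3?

EF halt: least fixpoint, start Z0 = {0, 4}, add states with some successor in Z. Z1 = {0, 1, 4}; Z2 = {0, 1, 2, 4}; fixed.
Sat(EF halt) = {0, 1, 2, 4}
3 ∉ Sat(EF halt) = {0, 1, 2, 4}, so the formula does not hold at 3.

No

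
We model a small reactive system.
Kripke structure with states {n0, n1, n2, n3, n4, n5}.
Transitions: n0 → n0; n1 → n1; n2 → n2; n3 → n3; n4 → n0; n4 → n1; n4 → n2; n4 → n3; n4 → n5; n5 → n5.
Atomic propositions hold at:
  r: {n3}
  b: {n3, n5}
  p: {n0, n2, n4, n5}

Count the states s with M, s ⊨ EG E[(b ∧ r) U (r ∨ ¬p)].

2

Sat(b ∧ r) = {n3}
Sat(¬p) = {n1, n3}
Sat(r ∨ ¬p) = {n1, n3}
E[(b ∧ r) U (r ∨ ¬p)]: least fixpoint, start Z0 = Sat((r ∨ ¬p)) = {n1, n3}, add states in Sat(b ∧ r) with some successor in Z. Already a fixed point.
Sat(E[(b ∧ r) U (r ∨ ¬p)]) = {n1, n3}
EG E[(b ∧ r) U (r ∨ ¬p)]: greatest fixpoint, start Z0 = {n1, n3}, keep only states in Sat with some successor in Z. Already a fixed point.
Sat(EG E[(b ∧ r) U (r ∨ ¬p)]) = {n1, n3}
|Sat(EG E[(b ∧ r) U (r ∨ ¬p)])| = |{n1, n3}| = 2.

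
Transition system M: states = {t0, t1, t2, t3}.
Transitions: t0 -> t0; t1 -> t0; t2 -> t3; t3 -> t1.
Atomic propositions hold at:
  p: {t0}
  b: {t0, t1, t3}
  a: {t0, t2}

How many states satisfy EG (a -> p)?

3

Sat(a -> p) = {t0, t1, t3}
EG (a -> p): greatest fixpoint, start Z0 = {t0, t1, t3}, keep only states in Sat with some successor in Z. Already a fixed point.
Sat(EG (a -> p)) = {t0, t1, t3}
|Sat(EG (a -> p))| = |{t0, t1, t3}| = 3.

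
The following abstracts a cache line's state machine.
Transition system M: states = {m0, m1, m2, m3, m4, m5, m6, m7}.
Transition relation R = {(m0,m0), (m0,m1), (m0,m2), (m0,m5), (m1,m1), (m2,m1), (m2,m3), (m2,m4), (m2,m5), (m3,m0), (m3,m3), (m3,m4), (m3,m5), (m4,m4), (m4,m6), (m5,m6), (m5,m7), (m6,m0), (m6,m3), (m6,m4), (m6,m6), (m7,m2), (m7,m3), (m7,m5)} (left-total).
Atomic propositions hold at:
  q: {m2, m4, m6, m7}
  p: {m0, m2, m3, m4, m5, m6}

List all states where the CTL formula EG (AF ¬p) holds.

{m1}

Sat(¬p) = {m1, m7}
AF ¬p: least fixpoint, start Z0 = {m1, m7}, add states with every successor in Z. Already a fixed point.
Sat(AF ¬p) = {m1, m7}
EG (AF ¬p): greatest fixpoint, start Z0 = {m1, m7}, keep only states in Sat with some successor in Z. Z1 = {m1}; fixed.
Sat(EG (AF ¬p)) = {m1}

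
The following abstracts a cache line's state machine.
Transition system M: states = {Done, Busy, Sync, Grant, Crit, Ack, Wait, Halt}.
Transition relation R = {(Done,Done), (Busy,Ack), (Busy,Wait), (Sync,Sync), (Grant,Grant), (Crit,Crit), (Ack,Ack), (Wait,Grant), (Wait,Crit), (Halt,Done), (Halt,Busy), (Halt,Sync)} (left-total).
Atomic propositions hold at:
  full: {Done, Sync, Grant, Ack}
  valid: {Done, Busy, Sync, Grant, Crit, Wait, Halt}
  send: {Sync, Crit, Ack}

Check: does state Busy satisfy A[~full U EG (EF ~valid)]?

Yes

Sat(~full) = {Busy, Crit, Wait, Halt}
Sat(~valid) = {Ack}
EF ~valid: least fixpoint, start Z0 = {Ack}, add states with some successor in Z. Z1 = {Busy, Ack}; Z2 = {Busy, Ack, Halt}; fixed.
Sat(EF ~valid) = {Busy, Ack, Halt}
EG (EF ~valid): greatest fixpoint, start Z0 = {Busy, Ack, Halt}, keep only states in Sat with some successor in Z. Already a fixed point.
Sat(EG (EF ~valid)) = {Busy, Ack, Halt}
A[~full U EG (EF ~valid)]: least fixpoint, start Z0 = Sat(EG (EF ~valid)) = {Busy, Ack, Halt}, add states in Sat(~full) with every successor in Z. Already a fixed point.
Sat(A[~full U EG (EF ~valid)]) = {Busy, Ack, Halt}
Busy ∈ Sat(A[~full U EG (EF ~valid)]) = {Busy, Ack, Halt}, so the formula holds at Busy.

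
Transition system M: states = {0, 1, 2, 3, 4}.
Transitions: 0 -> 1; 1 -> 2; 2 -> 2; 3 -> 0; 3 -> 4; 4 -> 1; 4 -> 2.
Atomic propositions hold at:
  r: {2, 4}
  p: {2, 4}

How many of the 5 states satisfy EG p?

EG p: greatest fixpoint, start Z0 = {2, 4}, keep only states in Sat with some successor in Z. Already a fixed point.
Sat(EG p) = {2, 4}
|Sat(EG p)| = |{2, 4}| = 2.

2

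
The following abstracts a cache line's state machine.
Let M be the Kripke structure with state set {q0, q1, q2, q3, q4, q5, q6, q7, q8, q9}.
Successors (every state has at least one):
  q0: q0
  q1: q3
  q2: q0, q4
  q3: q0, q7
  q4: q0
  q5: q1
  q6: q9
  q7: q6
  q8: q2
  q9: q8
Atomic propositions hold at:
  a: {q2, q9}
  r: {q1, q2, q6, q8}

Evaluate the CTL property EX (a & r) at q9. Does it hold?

No

Sat(a & r) = {q2}
Sat(EX (a & r)) = {s : some successor in {q2}} = {q8}
q9 ∉ Sat(EX (a & r)) = {q8}, so the formula does not hold at q9.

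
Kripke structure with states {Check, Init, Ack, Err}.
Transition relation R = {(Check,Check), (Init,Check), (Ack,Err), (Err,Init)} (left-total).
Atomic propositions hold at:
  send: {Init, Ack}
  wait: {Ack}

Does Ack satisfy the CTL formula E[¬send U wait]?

Yes

Sat(¬send) = {Check, Err}
E[¬send U wait]: least fixpoint, start Z0 = Sat(wait) = {Ack}, add states in Sat(¬send) with some successor in Z. Already a fixed point.
Sat(E[¬send U wait]) = {Ack}
Ack ∈ Sat(E[¬send U wait]) = {Ack}, so the formula holds at Ack.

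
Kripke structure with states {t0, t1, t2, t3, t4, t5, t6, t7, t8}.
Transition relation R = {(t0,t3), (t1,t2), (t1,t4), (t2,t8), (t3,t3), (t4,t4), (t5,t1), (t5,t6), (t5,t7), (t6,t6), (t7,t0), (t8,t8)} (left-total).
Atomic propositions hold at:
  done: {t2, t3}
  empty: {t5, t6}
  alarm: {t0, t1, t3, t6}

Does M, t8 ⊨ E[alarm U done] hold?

E[alarm U done]: least fixpoint, start Z0 = Sat(done) = {t2, t3}, add states in Sat(alarm) with some successor in Z. Z1 = {t0, t1, t2, t3}; fixed.
Sat(E[alarm U done]) = {t0, t1, t2, t3}
t8 ∉ Sat(E[alarm U done]) = {t0, t1, t2, t3}, so the formula does not hold at t8.

No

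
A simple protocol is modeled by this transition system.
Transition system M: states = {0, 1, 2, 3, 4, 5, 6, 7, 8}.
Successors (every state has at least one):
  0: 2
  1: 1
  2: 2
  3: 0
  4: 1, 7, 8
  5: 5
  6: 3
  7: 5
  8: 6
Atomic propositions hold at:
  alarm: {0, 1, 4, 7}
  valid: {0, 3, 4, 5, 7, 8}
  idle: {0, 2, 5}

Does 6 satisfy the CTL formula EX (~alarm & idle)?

No

Sat(~alarm) = {2, 3, 5, 6, 8}
Sat(~alarm & idle) = {2, 5}
Sat(EX (~alarm & idle)) = {s : some successor in {2, 5}} = {0, 2, 5, 7}
6 ∉ Sat(EX (~alarm & idle)) = {0, 2, 5, 7}, so the formula does not hold at 6.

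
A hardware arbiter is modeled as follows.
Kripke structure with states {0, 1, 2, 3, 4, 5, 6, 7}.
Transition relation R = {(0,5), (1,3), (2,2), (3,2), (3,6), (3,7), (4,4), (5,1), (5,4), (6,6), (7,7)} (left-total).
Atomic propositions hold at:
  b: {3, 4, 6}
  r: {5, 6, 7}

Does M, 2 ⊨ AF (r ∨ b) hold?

No

Sat(r ∨ b) = {3, 4, 5, 6, 7}
AF (r ∨ b): least fixpoint, start Z0 = {3, 4, 5, 6, 7}, add states with every successor in Z. Z1 = {0, 1, 3, 4, 5, 6, 7}; fixed.
Sat(AF (r ∨ b)) = {0, 1, 3, 4, 5, 6, 7}
2 ∉ Sat(AF (r ∨ b)) = {0, 1, 3, 4, 5, 6, 7}, so the formula does not hold at 2.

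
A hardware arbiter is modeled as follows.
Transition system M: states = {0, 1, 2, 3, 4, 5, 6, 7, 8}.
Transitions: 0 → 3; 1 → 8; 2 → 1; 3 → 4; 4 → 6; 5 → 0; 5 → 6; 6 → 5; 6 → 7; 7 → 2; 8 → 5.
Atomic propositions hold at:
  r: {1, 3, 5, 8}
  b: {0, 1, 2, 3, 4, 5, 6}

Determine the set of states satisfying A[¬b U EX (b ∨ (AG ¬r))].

{0, 2, 3, 4, 5, 6, 7, 8}

Sat(¬b) = {7, 8}
Sat(¬r) = {0, 2, 4, 6, 7}
AG ¬r: greatest fixpoint, start Z0 = {0, 2, 4, 6, 7}, keep only states in Sat with every successor in Z. Z1 = {4, 7}; Z2 = ∅; fixed.
Sat(AG ¬r) = ∅
Sat(b ∨ (AG ¬r)) = {0, 1, 2, 3, 4, 5, 6}
Sat(EX (b ∨ (AG ¬r))) = {s : some successor in {0, 1, 2, 3, 4, 5, 6}} = {0, 2, 3, 4, 5, 6, 7, 8}
A[¬b U EX (b ∨ (AG ¬r))]: least fixpoint, start Z0 = Sat(EX (b ∨ (AG ¬r))) = {0, 2, 3, 4, 5, 6, 7, 8}, add states in Sat(¬b) with every successor in Z. Already a fixed point.
Sat(A[¬b U EX (b ∨ (AG ¬r))]) = {0, 2, 3, 4, 5, 6, 7, 8}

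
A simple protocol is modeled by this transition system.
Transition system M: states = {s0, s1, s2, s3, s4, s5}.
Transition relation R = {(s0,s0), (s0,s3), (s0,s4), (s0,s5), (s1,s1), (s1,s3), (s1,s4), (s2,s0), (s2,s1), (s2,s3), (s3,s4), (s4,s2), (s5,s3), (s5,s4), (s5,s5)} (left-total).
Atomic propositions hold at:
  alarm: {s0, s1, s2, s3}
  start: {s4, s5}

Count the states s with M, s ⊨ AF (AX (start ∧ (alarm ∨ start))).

Sat(alarm ∨ start) = {s0, s1, s2, s3, s4, s5}
Sat(start ∧ (alarm ∨ start)) = {s4, s5}
Sat(AX (start ∧ (alarm ∨ start))) = {s : every successor in {s4, s5}} = {s3}
AF (AX (start ∧ (alarm ∨ start))): least fixpoint, start Z0 = {s3}, add states with every successor in Z. Already a fixed point.
Sat(AF (AX (start ∧ (alarm ∨ start)))) = {s3}
|Sat(AF (AX (start ∧ (alarm ∨ start))))| = |{s3}| = 1.

1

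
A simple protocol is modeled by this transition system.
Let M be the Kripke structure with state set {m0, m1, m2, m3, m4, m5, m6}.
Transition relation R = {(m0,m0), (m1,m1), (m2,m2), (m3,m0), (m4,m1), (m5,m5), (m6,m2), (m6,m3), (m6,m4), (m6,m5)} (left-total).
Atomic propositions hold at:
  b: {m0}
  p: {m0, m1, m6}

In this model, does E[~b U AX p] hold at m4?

Sat(~b) = {m1, m2, m3, m4, m5, m6}
Sat(AX p) = {s : every successor in {m0, m1, m6}} = {m0, m1, m3, m4}
E[~b U AX p]: least fixpoint, start Z0 = Sat(AX p) = {m0, m1, m3, m4}, add states in Sat(~b) with some successor in Z. Z1 = {m0, m1, m3, m4, m6}; fixed.
Sat(E[~b U AX p]) = {m0, m1, m3, m4, m6}
m4 ∈ Sat(E[~b U AX p]) = {m0, m1, m3, m4, m6}, so the formula holds at m4.

Yes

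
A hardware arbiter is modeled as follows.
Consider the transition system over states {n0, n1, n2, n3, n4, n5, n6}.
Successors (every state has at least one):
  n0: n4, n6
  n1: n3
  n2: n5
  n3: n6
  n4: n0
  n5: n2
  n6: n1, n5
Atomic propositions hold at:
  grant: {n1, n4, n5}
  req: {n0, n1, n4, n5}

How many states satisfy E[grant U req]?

E[grant U req]: least fixpoint, start Z0 = Sat(req) = {n0, n1, n4, n5}, add states in Sat(grant) with some successor in Z. Already a fixed point.
Sat(E[grant U req]) = {n0, n1, n4, n5}
|Sat(E[grant U req])| = |{n0, n1, n4, n5}| = 4.

4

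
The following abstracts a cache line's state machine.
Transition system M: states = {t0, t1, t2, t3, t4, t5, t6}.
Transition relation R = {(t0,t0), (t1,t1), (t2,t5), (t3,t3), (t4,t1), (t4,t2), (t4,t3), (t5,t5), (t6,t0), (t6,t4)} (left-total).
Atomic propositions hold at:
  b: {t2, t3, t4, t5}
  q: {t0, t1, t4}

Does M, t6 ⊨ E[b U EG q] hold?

EG q: greatest fixpoint, start Z0 = {t0, t1, t4}, keep only states in Sat with some successor in Z. Already a fixed point.
Sat(EG q) = {t0, t1, t4}
E[b U EG q]: least fixpoint, start Z0 = Sat(EG q) = {t0, t1, t4}, add states in Sat(b) with some successor in Z. Already a fixed point.
Sat(E[b U EG q]) = {t0, t1, t4}
t6 ∉ Sat(E[b U EG q]) = {t0, t1, t4}, so the formula does not hold at t6.

No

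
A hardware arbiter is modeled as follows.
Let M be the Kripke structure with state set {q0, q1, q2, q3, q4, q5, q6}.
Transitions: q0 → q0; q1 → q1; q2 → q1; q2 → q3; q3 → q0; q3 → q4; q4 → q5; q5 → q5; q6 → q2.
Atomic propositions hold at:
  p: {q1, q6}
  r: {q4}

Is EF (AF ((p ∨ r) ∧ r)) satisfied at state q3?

Yes

Sat(p ∨ r) = {q1, q4, q6}
Sat((p ∨ r) ∧ r) = {q4}
AF ((p ∨ r) ∧ r): least fixpoint, start Z0 = {q4}, add states with every successor in Z. Already a fixed point.
Sat(AF ((p ∨ r) ∧ r)) = {q4}
EF (AF ((p ∨ r) ∧ r)): least fixpoint, start Z0 = {q4}, add states with some successor in Z. Z1 = {q3, q4}; Z2 = {q2, q3, q4}; Z3 = {q2, q3, q4, q6}; fixed.
Sat(EF (AF ((p ∨ r) ∧ r))) = {q2, q3, q4, q6}
q3 ∈ Sat(EF (AF ((p ∨ r) ∧ r))) = {q2, q3, q4, q6}, so the formula holds at q3.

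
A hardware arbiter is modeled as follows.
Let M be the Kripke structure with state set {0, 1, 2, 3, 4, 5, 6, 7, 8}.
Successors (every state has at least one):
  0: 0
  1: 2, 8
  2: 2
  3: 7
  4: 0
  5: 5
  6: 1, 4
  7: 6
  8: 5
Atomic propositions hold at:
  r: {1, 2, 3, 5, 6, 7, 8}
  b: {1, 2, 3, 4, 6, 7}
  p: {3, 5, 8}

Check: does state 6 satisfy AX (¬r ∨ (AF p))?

Sat(¬r) = {0, 4}
AF p: least fixpoint, start Z0 = {3, 5, 8}, add states with every successor in Z. Already a fixed point.
Sat(AF p) = {3, 5, 8}
Sat(¬r ∨ (AF p)) = {0, 3, 4, 5, 8}
Sat(AX (¬r ∨ (AF p))) = {s : every successor in {0, 3, 4, 5, 8}} = {0, 4, 5, 8}
6 ∉ Sat(AX (¬r ∨ (AF p))) = {0, 4, 5, 8}, so the formula does not hold at 6.

No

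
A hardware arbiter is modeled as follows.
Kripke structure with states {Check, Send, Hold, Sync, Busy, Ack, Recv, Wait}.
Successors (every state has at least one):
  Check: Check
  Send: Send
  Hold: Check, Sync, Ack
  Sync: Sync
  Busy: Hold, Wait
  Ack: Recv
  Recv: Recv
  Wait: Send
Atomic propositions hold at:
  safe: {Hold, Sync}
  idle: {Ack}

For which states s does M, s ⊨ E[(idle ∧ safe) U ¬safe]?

Sat(idle ∧ safe) = ∅
Sat(¬safe) = {Check, Send, Busy, Ack, Recv, Wait}
E[(idle ∧ safe) U ¬safe]: least fixpoint, start Z0 = Sat(¬safe) = {Check, Send, Busy, Ack, Recv, Wait}, add states in Sat(idle ∧ safe) with some successor in Z. Already a fixed point.
Sat(E[(idle ∧ safe) U ¬safe]) = {Check, Send, Busy, Ack, Recv, Wait}

{Check, Send, Busy, Ack, Recv, Wait}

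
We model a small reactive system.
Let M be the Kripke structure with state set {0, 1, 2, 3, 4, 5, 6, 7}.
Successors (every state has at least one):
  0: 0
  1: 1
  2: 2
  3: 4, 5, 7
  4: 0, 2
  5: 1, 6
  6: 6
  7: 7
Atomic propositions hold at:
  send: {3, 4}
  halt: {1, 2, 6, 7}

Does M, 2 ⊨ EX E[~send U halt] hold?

Yes

Sat(~send) = {0, 1, 2, 5, 6, 7}
E[~send U halt]: least fixpoint, start Z0 = Sat(halt) = {1, 2, 6, 7}, add states in Sat(~send) with some successor in Z. Z1 = {1, 2, 5, 6, 7}; fixed.
Sat(E[~send U halt]) = {1, 2, 5, 6, 7}
Sat(EX E[~send U halt]) = {s : some successor in {1, 2, 5, 6, 7}} = {1, 2, 3, 4, 5, 6, 7}
2 ∈ Sat(EX E[~send U halt]) = {1, 2, 3, 4, 5, 6, 7}, so the formula holds at 2.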